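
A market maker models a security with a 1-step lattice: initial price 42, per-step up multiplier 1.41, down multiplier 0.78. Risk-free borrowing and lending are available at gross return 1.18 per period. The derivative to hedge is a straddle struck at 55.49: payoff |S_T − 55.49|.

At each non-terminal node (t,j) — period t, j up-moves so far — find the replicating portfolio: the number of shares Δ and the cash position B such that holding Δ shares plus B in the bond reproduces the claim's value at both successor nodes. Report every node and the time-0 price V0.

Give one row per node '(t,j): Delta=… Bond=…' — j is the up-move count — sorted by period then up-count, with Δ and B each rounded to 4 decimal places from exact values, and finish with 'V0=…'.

(0,0): Delta=-0.7181 Bond=39.1981
V0=9.0394

Risk-neutral probability p* = (R−d)/(u−d) = (1.18−0.78)/(1.41−0.78) = 0.6349.
Terminal payoffs: V(1,0)=22.7300, V(1,1)=3.7300
Node (0,0) S=42.0000: V=(p*·3.7300+(1−p*)·22.7300)/1.18=9.0394; Δ=(3.7300−22.7300)/(59.2200−32.7600)=-0.7181; B=V−Δ·S=39.1981
Each (Δ,B) replicates both successor values, so the strategy is self-financing and V0 is arbitrage-free.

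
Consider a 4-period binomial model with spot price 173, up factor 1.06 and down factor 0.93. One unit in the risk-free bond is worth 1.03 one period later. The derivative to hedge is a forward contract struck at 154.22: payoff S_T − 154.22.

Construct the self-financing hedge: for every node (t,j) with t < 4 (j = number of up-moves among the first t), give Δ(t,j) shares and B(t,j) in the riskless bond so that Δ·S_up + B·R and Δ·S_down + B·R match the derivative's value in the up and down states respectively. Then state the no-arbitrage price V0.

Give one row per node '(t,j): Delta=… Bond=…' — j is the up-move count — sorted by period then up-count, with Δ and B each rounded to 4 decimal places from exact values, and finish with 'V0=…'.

(0,0): Delta=1.0000 Bond=-137.0225
(1,0): Delta=1.0000 Bond=-141.1331
(1,1): Delta=1.0000 Bond=-141.1331
(2,0): Delta=1.0000 Bond=-145.3671
(2,1): Delta=1.0000 Bond=-145.3671
(2,2): Delta=1.0000 Bond=-145.3671
(3,0): Delta=1.0000 Bond=-149.7282
(3,1): Delta=1.0000 Bond=-149.7282
(3,2): Delta=1.0000 Bond=-149.7282
(3,3): Delta=1.0000 Bond=-149.7282
V0=35.9775

No-arbitrage ⇒ martingale measure with p* = (R−d)/(u−d) = 0.7692.
At expiry t=4: V(4,0)=-24.8070, V(4,1)=-6.7170, V(4,2)=13.9017, V(4,3)=37.4026, V(4,4)=64.1885
(3,0): S=139.1538. Δ = (V_up−V_dn)/(S_up−S_dn) = (-6.7170−-24.8070)/(147.5030−129.4130) = 1.0000. V = [p*·-6.7170 + (1−p*)·-24.8070]/1.03 = -10.5744. B = V − Δ·S = -149.7282.
(3,1): S=158.6054. Δ = (V_up−V_dn)/(S_up−S_dn) = (13.9017−-6.7170)/(168.1217−147.5030) = 1.0000. V = [p*·13.9017 + (1−p*)·-6.7170]/1.03 = 8.8772. B = V − Δ·S = -149.7282.
(3,2): S=180.7760. Δ = (V_up−V_dn)/(S_up−S_dn) = (37.4026−13.9017)/(191.6226−168.1217) = 1.0000. V = [p*·37.4026 + (1−p*)·13.9017]/1.03 = 31.0478. B = V − Δ·S = -149.7282.
(3,3): S=206.0458. Δ = (V_up−V_dn)/(S_up−S_dn) = (64.1885−37.4026)/(218.4085−191.6226) = 1.0000. V = [p*·64.1885 + (1−p*)·37.4026]/1.03 = 56.3176. B = V − Δ·S = -149.7282.
(2,0): S=149.6277. Δ = (V_up−V_dn)/(S_up−S_dn) = (8.8772−-10.5744)/(158.6054−139.1538) = 1.0000. V = [p*·8.8772 + (1−p*)·-10.5744]/1.03 = 4.2606. B = V − Δ·S = -145.3671.
(2,1): S=170.5434. Δ = (V_up−V_dn)/(S_up−S_dn) = (31.0478−8.8772)/(180.7760−158.6054) = 1.0000. V = [p*·31.0478 + (1−p*)·8.8772]/1.03 = 25.1763. B = V − Δ·S = -145.3671.
(2,2): S=194.3828. Δ = (V_up−V_dn)/(S_up−S_dn) = (56.3176−31.0478)/(206.0458−180.7760) = 1.0000. V = [p*·56.3176 + (1−p*)·31.0478]/1.03 = 49.0157. B = V − Δ·S = -145.3671.
(1,0): S=160.8900. Δ = (V_up−V_dn)/(S_up−S_dn) = (25.1763−4.2606)/(170.5434−149.6277) = 1.0000. V = [p*·25.1763 + (1−p*)·4.2606]/1.03 = 19.7569. B = V − Δ·S = -141.1331.
(1,1): S=183.3800. Δ = (V_up−V_dn)/(S_up−S_dn) = (49.0157−25.1763)/(194.3828−170.5434) = 1.0000. V = [p*·49.0157 + (1−p*)·25.1763]/1.03 = 42.2469. B = V − Δ·S = -141.1331.
(0,0): S=173.0000. Δ = (V_up−V_dn)/(S_up−S_dn) = (42.2469−19.7569)/(183.3800−160.8900) = 1.0000. V = [p*·42.2469 + (1−p*)·19.7569]/1.03 = 35.9775. B = V − Δ·S = -137.0225.
Root portfolio cost Δ·173+B reproduces V0=35.9775.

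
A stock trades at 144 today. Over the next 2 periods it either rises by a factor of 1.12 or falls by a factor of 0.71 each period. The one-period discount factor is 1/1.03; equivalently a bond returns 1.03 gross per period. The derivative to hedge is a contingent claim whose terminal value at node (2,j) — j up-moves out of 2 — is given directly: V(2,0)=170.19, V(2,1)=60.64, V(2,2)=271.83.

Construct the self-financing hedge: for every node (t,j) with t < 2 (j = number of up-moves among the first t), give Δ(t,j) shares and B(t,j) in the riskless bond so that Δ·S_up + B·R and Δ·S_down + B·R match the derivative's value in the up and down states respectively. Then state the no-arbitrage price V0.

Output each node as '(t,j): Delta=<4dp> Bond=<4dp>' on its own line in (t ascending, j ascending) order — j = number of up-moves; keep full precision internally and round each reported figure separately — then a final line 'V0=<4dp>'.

Under the risk-neutral measure, an up-move has probability p* = (R−d)/(u−d) = 0.7805 and values discount at R = 1.03.
Payoff layer (t=2): V(2,0)=170.1900, V(2,1)=60.6400, V(2,2)=271.8300
(1,0): S=102.2400. Δ = (V_up−V_dn)/(S_up−S_dn) = (60.6400−170.1900)/(114.5088−72.5904) = -2.6134. V = [p*·60.6400 + (1−p*)·170.1900]/1.03 = 82.2209. B = V − Δ·S = 349.4161.
(1,1): S=161.2800. Δ = (V_up−V_dn)/(S_up−S_dn) = (271.8300−60.6400)/(180.6336−114.5088) = 3.1938. V = [p*·271.8300 + (1−p*)·60.6400]/1.03 = 218.9041. B = V − Δ·S = -296.1935.
(0,0): S=144.0000. Δ = (V_up−V_dn)/(S_up−S_dn) = (218.9041−82.2209)/(161.2800−102.2400) = 2.3151. V = [p*·218.9041 + (1−p*)·82.2209]/1.03 = 183.3985. B = V − Δ·S = -149.9751.
Root portfolio cost Δ·144+B reproduces V0=183.3985.

(0,0): Delta=2.3151 Bond=-149.9751
(1,0): Delta=-2.6134 Bond=349.4161
(1,1): Delta=3.1938 Bond=-296.1935
V0=183.3985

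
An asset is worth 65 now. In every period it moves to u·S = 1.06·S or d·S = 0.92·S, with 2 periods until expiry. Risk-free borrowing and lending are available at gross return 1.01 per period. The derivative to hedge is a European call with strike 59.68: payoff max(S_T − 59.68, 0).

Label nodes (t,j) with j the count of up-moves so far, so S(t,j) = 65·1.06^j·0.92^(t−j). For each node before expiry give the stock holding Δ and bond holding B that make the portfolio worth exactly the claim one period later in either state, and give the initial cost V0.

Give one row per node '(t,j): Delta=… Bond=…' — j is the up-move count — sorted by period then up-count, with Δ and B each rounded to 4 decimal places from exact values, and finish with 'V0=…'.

(0,0): Delta=0.8188 Bond=-46.1407
(1,0): Delta=0.4429 Bond=-24.1256
(1,1): Delta=1.0000 Bond=-59.0891
V0=7.0791

Under the risk-neutral measure, an up-move has probability p* = (R−d)/(u−d) = 0.6429 and values discount at R = 1.01.
Payoff layer (t=2): V(2,0)=0.0000, V(2,1)=3.7080, V(2,2)=13.3540
Node (1,0) S=59.8000: V=(p*·3.7080+(1−p*)·0.0000)/1.01=2.3601; Δ=(3.7080−0.0000)/(63.3880−55.0160)=0.4429; B=V−Δ·S=-24.1256
Node (1,1) S=68.9000: V=(p*·13.3540+(1−p*)·3.7080)/1.01=9.8109; Δ=(13.3540−3.7080)/(73.0340−63.3880)=1.0000; B=V−Δ·S=-59.0891
Node (0,0) S=65.0000: V=(p*·9.8109+(1−p*)·2.3601)/1.01=7.0791; Δ=(9.8109−2.3601)/(68.9000−59.8000)=0.8188; B=V−Δ·S=-46.1407
Self-financing check: at every node Δ·S+B equals the discounted successor values.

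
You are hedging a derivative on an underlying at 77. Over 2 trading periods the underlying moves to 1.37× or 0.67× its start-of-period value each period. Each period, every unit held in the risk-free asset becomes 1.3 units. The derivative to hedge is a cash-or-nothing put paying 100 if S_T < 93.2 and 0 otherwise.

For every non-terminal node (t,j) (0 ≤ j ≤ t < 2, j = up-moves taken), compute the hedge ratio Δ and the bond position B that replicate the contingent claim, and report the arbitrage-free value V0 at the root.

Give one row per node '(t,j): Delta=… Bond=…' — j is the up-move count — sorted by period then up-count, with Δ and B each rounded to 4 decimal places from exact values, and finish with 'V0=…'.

(0,0): Delta=-1.2844 Bond=110.1437
(1,0): Delta=0.0000 Bond=76.9231
(1,1): Delta=-1.3542 Bond=150.5495
V0=11.2426

No-arbitrage ⇒ martingale measure with p* = (R−d)/(u−d) = 0.9000.
At expiry t=2: V(2,0)=100.0000, V(2,1)=100.0000, V(2,2)=0.0000
Node (1,0) S=51.5900: V=(p*·100.0000+(1−p*)·100.0000)/1.3=76.9231; Δ=(100.0000−100.0000)/(70.6783−34.5653)=0.0000; B=V−Δ·S=76.9231
Node (1,1) S=105.4900: V=(p*·0.0000+(1−p*)·100.0000)/1.3=7.6923; Δ=(0.0000−100.0000)/(144.5213−70.6783)=-1.3542; B=V−Δ·S=150.5495
Node (0,0) S=77.0000: V=(p*·7.6923+(1−p*)·76.9231)/1.3=11.2426; Δ=(7.6923−76.9231)/(105.4900−51.5900)=-1.2844; B=V−Δ·S=110.1437
Check: Δ(0,0)·S0 + B(0,0) = 11.2426 = V0.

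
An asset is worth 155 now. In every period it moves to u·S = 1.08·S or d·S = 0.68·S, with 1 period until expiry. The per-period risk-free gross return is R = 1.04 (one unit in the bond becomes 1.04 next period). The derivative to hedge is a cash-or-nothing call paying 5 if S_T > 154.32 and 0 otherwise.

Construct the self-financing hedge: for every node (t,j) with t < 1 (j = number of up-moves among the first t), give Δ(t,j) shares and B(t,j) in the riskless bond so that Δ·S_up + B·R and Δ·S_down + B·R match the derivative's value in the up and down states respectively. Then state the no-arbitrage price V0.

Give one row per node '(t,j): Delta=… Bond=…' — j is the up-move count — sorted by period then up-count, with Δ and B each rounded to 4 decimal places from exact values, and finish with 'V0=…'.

No-arbitrage ⇒ martingale measure with p* = (R−d)/(u−d) = 0.9000.
At expiry t=1: V(1,0)=0.0000, V(1,1)=5.0000
  t=0,j=0: stock 155.0000 → up 167.4000 (V=5.0000), down 105.4000 (V=0.0000). Price 4.3269; hedge Δ=0.0806, bond B=-8.1731.
Each (Δ,B) replicates both successor values, so the strategy is self-financing and V0 is arbitrage-free.

(0,0): Delta=0.0806 Bond=-8.1731
V0=4.3269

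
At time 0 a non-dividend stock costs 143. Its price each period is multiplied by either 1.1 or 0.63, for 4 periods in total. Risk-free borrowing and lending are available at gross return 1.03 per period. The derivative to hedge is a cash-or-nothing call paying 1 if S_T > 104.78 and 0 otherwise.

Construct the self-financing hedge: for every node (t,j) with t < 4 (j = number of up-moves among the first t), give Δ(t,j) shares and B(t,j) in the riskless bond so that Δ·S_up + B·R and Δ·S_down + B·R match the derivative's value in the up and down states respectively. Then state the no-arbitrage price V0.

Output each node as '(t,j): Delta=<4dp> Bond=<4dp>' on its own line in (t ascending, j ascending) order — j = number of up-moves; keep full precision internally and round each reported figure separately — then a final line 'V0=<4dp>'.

Under the risk-neutral measure, an up-move has probability p* = (R−d)/(u−d) = 0.8511 and values discount at R = 1.03.
Payoff layer (t=4): V(4,0)=0.0000, V(4,1)=0.0000, V(4,2)=0.0000, V(4,3)=1.0000, V(4,4)=1.0000
  t=3,j=0: stock 35.7567 → up 39.3324 (V=0.0000), down 22.5267 (V=0.0000). Price 0.0000; hedge Δ=0.0000, bond B=0.0000.
  t=3,j=1: stock 62.4324 → up 68.6756 (V=0.0000), down 39.3324 (V=0.0000). Price 0.0000; hedge Δ=0.0000, bond B=0.0000.
  t=3,j=2: stock 109.0089 → up 119.9098 (V=1.0000), down 68.6756 (V=0.0000). Price 0.8263; hedge Δ=0.0195, bond B=-1.3014.
  t=3,j=3: stock 190.3330 → up 209.3663 (V=1.0000), down 119.9098 (V=1.0000). Price 0.9709; hedge Δ=0.0000, bond B=0.9709.
  t=2,j=0: stock 56.7567 → up 62.4324 (V=0.0000), down 35.7567 (V=0.0000). Price 0.0000; hedge Δ=0.0000, bond B=0.0000.
  t=2,j=1: stock 99.0990 → up 109.0089 (V=0.8263), down 62.4324 (V=0.0000). Price 0.6827; hedge Δ=0.0177, bond B=-1.0753.
  t=2,j=2: stock 173.0300 → up 190.3330 (V=0.9709), down 109.0089 (V=0.8263). Price 0.9217; hedge Δ=0.0018, bond B=0.6140.
  t=1,j=0: stock 90.0900 → up 99.0990 (V=0.6827), down 56.7567 (V=0.0000). Price 0.5641; hedge Δ=0.0161, bond B=-0.8885.
  t=1,j=1: stock 157.3000 → up 173.0300 (V=0.9217), down 99.0990 (V=0.6827). Price 0.8603; hedge Δ=0.0032, bond B=0.3519.
  t=0,j=0: stock 143.0000 → up 157.3000 (V=0.8603), down 90.0900 (V=0.5641). Price 0.7924; hedge Δ=0.0044, bond B=0.1623.
Self-financing check: at every node Δ·S+B equals the discounted successor values.

(0,0): Delta=0.0044 Bond=0.1623
(1,0): Delta=0.0161 Bond=-0.8885
(1,1): Delta=0.0032 Bond=0.3519
(2,0): Delta=0.0000 Bond=0.0000
(2,1): Delta=0.0177 Bond=-1.0753
(2,2): Delta=0.0018 Bond=0.6140
(3,0): Delta=0.0000 Bond=0.0000
(3,1): Delta=0.0000 Bond=0.0000
(3,2): Delta=0.0195 Bond=-1.3014
(3,3): Delta=0.0000 Bond=0.9709
V0=0.7924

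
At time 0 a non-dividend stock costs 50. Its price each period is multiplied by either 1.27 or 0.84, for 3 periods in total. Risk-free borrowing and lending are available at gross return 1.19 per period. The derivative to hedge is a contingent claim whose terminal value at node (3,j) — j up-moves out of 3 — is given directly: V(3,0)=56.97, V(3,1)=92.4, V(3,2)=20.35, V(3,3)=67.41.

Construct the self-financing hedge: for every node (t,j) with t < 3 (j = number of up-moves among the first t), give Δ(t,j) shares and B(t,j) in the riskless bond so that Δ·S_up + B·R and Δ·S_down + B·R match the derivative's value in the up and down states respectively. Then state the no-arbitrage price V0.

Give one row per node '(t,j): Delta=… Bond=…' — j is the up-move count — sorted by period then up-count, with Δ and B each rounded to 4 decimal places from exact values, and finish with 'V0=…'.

Under the risk-neutral measure, an up-move has probability p* = (R−d)/(u−d) = 0.8140 and values discount at R = 1.19.
Payoff layer (t=3): V(3,0)=56.9700, V(3,1)=92.4000, V(3,2)=20.3500, V(3,3)=67.4100
Node (2,0) S=35.2800: V=(p*·92.4000+(1−p*)·56.9700)/1.19=72.1079; Δ=(92.4000−56.9700)/(44.8056−29.6352)=2.3355; B=V−Δ·S=-10.2875
Node (2,1) S=53.3400: V=(p*·20.3500+(1−p*)·92.4000)/1.19=28.3653; Δ=(20.3500−92.4000)/(67.7418−44.8056)=-3.1413; B=V−Δ·S=195.9234
Node (2,2) S=80.6450: V=(p*·67.4100+(1−p*)·20.3500)/1.19=49.2896; Δ=(67.4100−20.3500)/(102.4192−67.7418)=1.3571; B=V−Δ·S=-60.1522
Node (1,0) S=42.0000: V=(p*·28.3653+(1−p*)·72.1079)/1.19=30.6751; Δ=(28.3653−72.1079)/(53.3400−35.2800)=-2.4221; B=V−Δ·S=132.4022
Node (1,1) S=63.5000: V=(p*·49.2896+(1−p*)·28.3653)/1.19=38.1485; Δ=(49.2896−28.3653)/(80.6450−53.3400)=0.7663; B=V−Δ·S=-10.5128
Node (0,0) S=50.0000: V=(p*·38.1485+(1−p*)·30.6751)/1.19=30.8892; Δ=(38.1485−30.6751)/(63.5000−42.0000)=0.3476; B=V−Δ·S=13.5093
Root portfolio cost Δ·50+B reproduces V0=30.8892.

(0,0): Delta=0.3476 Bond=13.5093
(1,0): Delta=-2.4221 Bond=132.4022
(1,1): Delta=0.7663 Bond=-10.5128
(2,0): Delta=2.3355 Bond=-10.2875
(2,1): Delta=-3.1413 Bond=195.9234
(2,2): Delta=1.3571 Bond=-60.1522
V0=30.8892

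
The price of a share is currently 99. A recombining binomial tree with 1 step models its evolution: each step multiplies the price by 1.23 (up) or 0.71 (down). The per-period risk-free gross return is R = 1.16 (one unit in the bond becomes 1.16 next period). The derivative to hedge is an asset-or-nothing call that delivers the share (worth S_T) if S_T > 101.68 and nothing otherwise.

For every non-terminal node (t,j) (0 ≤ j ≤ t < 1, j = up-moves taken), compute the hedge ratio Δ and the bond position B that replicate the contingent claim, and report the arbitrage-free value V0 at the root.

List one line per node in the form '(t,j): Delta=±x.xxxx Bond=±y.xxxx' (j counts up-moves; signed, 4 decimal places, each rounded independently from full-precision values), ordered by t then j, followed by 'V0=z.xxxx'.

(0,0): Delta=2.3654 Bond=-143.3301
V0=90.8430

Risk-neutral probability p* = (R−d)/(u−d) = (1.16−0.71)/(1.23−0.71) = 0.8654.
Terminal payoffs: V(1,0)=0.0000, V(1,1)=121.7700
Node (0,0) S=99.0000: V=(p*·121.7700+(1−p*)·0.0000)/1.16=90.8430; Δ=(121.7700−0.0000)/(121.7700−70.2900)=2.3654; B=V−Δ·S=-143.3301
Self-financing check: at every node Δ·S+B equals the discounted successor values.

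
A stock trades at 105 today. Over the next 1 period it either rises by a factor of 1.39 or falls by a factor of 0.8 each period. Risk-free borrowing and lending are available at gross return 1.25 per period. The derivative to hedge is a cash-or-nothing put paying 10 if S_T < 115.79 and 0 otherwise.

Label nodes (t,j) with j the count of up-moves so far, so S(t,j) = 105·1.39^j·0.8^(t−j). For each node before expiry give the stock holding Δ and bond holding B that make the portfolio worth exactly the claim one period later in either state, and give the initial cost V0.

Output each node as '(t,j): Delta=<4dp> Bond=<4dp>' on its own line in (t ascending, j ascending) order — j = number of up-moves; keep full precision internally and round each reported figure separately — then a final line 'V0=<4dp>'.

(0,0): Delta=-0.1614 Bond=18.8475
V0=1.8983

Under the risk-neutral measure, an up-move has probability p* = (R−d)/(u−d) = 0.7627 and values discount at R = 1.25.
Payoff layer (t=1): V(1,0)=10.0000, V(1,1)=0.0000
  t=0,j=0: stock 105.0000 → up 145.9500 (V=0.0000), down 84.0000 (V=10.0000). Price 1.8983; hedge Δ=-0.1614, bond B=18.8475.
Check: Δ(0,0)·S0 + B(0,0) = 1.8983 = V0.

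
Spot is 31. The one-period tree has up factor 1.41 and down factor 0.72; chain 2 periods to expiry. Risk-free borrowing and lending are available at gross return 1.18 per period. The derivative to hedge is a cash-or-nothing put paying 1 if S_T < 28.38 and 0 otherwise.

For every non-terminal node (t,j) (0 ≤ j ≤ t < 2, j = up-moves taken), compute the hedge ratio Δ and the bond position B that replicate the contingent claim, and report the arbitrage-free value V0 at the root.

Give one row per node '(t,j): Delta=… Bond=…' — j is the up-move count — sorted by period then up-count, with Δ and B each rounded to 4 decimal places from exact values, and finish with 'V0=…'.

(0,0): Delta=-0.0132 Bond=0.4892
(1,0): Delta=-0.0649 Bond=1.7318
(1,1): Delta=0.0000 Bond=0.0000
V0=0.0798

No-arbitrage ⇒ martingale measure with p* = (R−d)/(u−d) = 0.6667.
Payoff layer (t=2): V(2,0)=1.0000, V(2,1)=0.0000, V(2,2)=0.0000
(1,0): S=22.3200. Δ = (V_up−V_dn)/(S_up−S_dn) = (0.0000−1.0000)/(31.4712−16.0704) = -0.0649. V = [p*·0.0000 + (1−p*)·1.0000]/1.18 = 0.2825. B = V − Δ·S = 1.7318.
(1,1): S=43.7100. Δ = (V_up−V_dn)/(S_up−S_dn) = (0.0000−0.0000)/(61.6311−31.4712) = 0.0000. V = [p*·0.0000 + (1−p*)·0.0000]/1.18 = 0.0000. B = V − Δ·S = 0.0000.
(0,0): S=31.0000. Δ = (V_up−V_dn)/(S_up−S_dn) = (0.0000−0.2825)/(43.7100−22.3200) = -0.0132. V = [p*·0.0000 + (1−p*)·0.2825]/1.18 = 0.0798. B = V − Δ·S = 0.4892.
The time-0 hedge costs 0.0798, which is the no-arbitrage price.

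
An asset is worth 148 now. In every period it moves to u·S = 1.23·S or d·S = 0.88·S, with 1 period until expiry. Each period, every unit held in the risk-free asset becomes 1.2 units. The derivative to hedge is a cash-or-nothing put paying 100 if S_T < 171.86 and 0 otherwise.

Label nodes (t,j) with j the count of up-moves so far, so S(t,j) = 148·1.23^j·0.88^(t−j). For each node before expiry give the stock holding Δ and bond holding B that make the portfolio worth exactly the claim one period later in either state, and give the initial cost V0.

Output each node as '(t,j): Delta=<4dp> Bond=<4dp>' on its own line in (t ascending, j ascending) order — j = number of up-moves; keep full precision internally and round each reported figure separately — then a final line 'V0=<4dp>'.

Risk-neutral probability p* = (R−d)/(u−d) = (1.2−0.88)/(1.23−0.88) = 0.9143.
Terminal payoffs: V(1,0)=100.0000, V(1,1)=0.0000
(0,0): S=148.0000. Δ = (V_up−V_dn)/(S_up−S_dn) = (0.0000−100.0000)/(182.0400−130.2400) = -1.9305. V = [p*·0.0000 + (1−p*)·100.0000]/1.2 = 7.1429. B = V − Δ·S = 292.8571.
Self-financing check: at every node Δ·S+B equals the discounted successor values.

(0,0): Delta=-1.9305 Bond=292.8571
V0=7.1429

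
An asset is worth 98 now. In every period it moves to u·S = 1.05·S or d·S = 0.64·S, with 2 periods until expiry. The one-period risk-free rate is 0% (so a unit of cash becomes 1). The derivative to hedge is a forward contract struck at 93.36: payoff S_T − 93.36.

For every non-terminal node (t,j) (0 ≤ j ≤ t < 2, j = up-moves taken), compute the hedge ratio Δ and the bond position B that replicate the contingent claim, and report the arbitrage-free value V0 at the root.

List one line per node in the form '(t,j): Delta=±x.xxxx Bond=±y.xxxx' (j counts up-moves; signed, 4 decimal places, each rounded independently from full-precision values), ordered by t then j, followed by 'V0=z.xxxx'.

(0,0): Delta=1.0000 Bond=-93.3600
(1,0): Delta=1.0000 Bond=-93.3600
(1,1): Delta=1.0000 Bond=-93.3600
V0=4.6400

Under the risk-neutral measure, an up-move has probability p* = (R−d)/(u−d) = 0.8780 and values discount at R = 1.
Payoff layer (t=2): V(2,0)=-53.2192, V(2,1)=-27.5040, V(2,2)=14.6850
Node (1,0) S=62.7200: V=(p*·-27.5040+(1−p*)·-53.2192)/1=-30.6400; Δ=(-27.5040−-53.2192)/(65.8560−40.1408)=1.0000; B=V−Δ·S=-93.3600
Node (1,1) S=102.9000: V=(p*·14.6850+(1−p*)·-27.5040)/1=9.5400; Δ=(14.6850−-27.5040)/(108.0450−65.8560)=1.0000; B=V−Δ·S=-93.3600
Node (0,0) S=98.0000: V=(p*·9.5400+(1−p*)·-30.6400)/1=4.6400; Δ=(9.5400−-30.6400)/(102.9000−62.7200)=1.0000; B=V−Δ·S=-93.3600
The time-0 hedge costs 4.6400, which is the no-arbitrage price.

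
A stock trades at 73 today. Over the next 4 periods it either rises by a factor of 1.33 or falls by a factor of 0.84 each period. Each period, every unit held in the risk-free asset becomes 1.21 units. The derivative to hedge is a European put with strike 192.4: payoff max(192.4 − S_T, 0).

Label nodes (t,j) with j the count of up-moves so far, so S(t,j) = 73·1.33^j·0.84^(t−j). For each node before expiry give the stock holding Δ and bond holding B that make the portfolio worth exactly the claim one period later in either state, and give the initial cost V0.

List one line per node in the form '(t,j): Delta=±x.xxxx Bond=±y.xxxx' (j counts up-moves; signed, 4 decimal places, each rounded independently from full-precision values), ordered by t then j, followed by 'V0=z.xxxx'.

(0,0): Delta=-0.7553 Bond=77.3546
(1,0): Delta=-1.0000 Bond=108.6048
(1,1): Delta=-0.7052 Bond=88.7323
(2,0): Delta=-1.0000 Bond=131.4118
(2,1): Delta=-1.0000 Bond=131.4118
(2,2): Delta=-0.6448 Bond=99.5675
(3,0): Delta=-1.0000 Bond=159.0083
(3,1): Delta=-1.0000 Bond=159.0083
(3,2): Delta=-1.0000 Bond=159.0083
(3,3): Delta=-0.5720 Bond=107.9799
V0=22.2186

No-arbitrage ⇒ martingale measure with p* = (R−d)/(u−d) = 0.7551.
Terminal values V(4,·): V(4,0)=156.0554, V(4,1)=134.8544, V(4,2)=101.2861, V(4,3)=48.1363, V(4,4)=0.0000
(3,0): S=43.2674. Δ = (V_up−V_dn)/(S_up−S_dn) = (134.8544−156.0554)/(57.5456−36.3446) = -1.0000. V = [p*·134.8544 + (1−p*)·156.0554]/1.21 = 115.7409. B = V − Δ·S = 159.0083.
(3,1): S=68.5067. Δ = (V_up−V_dn)/(S_up−S_dn) = (101.2861−134.8544)/(91.1139−57.5456) = -1.0000. V = [p*·101.2861 + (1−p*)·134.8544]/1.21 = 90.5016. B = V − Δ·S = 159.0083.
(3,2): S=108.4689. Δ = (V_up−V_dn)/(S_up−S_dn) = (48.1363−101.2861)/(144.2637−91.1139) = -1.0000. V = [p*·48.1363 + (1−p*)·101.2861]/1.21 = 50.5393. B = V − Δ·S = 159.0083.
(3,3): S=171.7425. Δ = (V_up−V_dn)/(S_up−S_dn) = (0.0000−48.1363)/(228.4175−144.2637) = -0.5720. V = [p*·0.0000 + (1−p*)·48.1363]/1.21 = 9.7425. B = V − Δ·S = 107.9799.
(2,0): S=51.5088. Δ = (V_up−V_dn)/(S_up−S_dn) = (90.5016−115.7409)/(68.5067−43.2674) = -1.0000. V = [p*·90.5016 + (1−p*)·115.7409]/1.21 = 79.9030. B = V − Δ·S = 131.4118.
(2,1): S=81.5556. Δ = (V_up−V_dn)/(S_up−S_dn) = (50.5393−90.5016)/(108.4689−68.5067) = -1.0000. V = [p*·50.5393 + (1−p*)·90.5016]/1.21 = 49.8562. B = V − Δ·S = 131.4118.
(2,2): S=129.1297. Δ = (V_up−V_dn)/(S_up−S_dn) = (9.7425−50.5393)/(171.7425−108.4689) = -0.6448. V = [p*·9.7425 + (1−p*)·50.5393]/1.21 = 16.3088. B = V − Δ·S = 99.5675.
(1,0): S=61.3200. Δ = (V_up−V_dn)/(S_up−S_dn) = (49.8562−79.9030)/(81.5556−51.5088) = -1.0000. V = [p*·49.8562 + (1−p*)·79.9030]/1.21 = 47.2848. B = V − Δ·S = 108.6048.
(1,1): S=97.0900. Δ = (V_up−V_dn)/(S_up−S_dn) = (16.3088−49.8562)/(129.1297−81.5556) = -0.7052. V = [p*·16.3088 + (1−p*)·49.8562]/1.21 = 20.2681. B = V − Δ·S = 88.7323.
(0,0): S=73.0000. Δ = (V_up−V_dn)/(S_up−S_dn) = (20.2681−47.2848)/(97.0900−61.3200) = -0.7553. V = [p*·20.2681 + (1−p*)·47.2848]/1.21 = 22.2186. B = V − Δ·S = 77.3546.
Root portfolio cost Δ·73+B reproduces V0=22.2186.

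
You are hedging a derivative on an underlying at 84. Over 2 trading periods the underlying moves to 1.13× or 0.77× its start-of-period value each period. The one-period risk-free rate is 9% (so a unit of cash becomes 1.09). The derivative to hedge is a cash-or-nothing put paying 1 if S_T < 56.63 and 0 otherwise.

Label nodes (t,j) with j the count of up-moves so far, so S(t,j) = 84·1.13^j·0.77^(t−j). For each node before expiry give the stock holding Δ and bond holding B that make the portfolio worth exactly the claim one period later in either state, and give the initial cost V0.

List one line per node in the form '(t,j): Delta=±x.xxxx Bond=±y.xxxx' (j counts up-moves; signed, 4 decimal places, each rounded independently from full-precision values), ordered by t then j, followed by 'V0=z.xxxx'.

Under the risk-neutral measure, an up-move has probability p* = (R−d)/(u−d) = 0.8889 and values discount at R = 1.09.
Terminal payoffs: V(2,0)=1.0000, V(2,1)=0.0000, V(2,2)=0.0000
Node (1,0) S=64.6800: V=(p*·0.0000+(1−p*)·1.0000)/1.09=0.1019; Δ=(0.0000−1.0000)/(73.0884−49.8036)=-0.0429; B=V−Δ·S=2.8797
Node (1,1) S=94.9200: V=(p*·0.0000+(1−p*)·0.0000)/1.09=0.0000; Δ=(0.0000−0.0000)/(107.2596−73.0884)=0.0000; B=V−Δ·S=0.0000
Node (0,0) S=84.0000: V=(p*·0.0000+(1−p*)·0.1019)/1.09=0.0104; Δ=(0.0000−0.1019)/(94.9200−64.6800)=-0.0034; B=V−Δ·S=0.2935
The time-0 hedge costs 0.0104, which is the no-arbitrage price.

(0,0): Delta=-0.0034 Bond=0.2935
(1,0): Delta=-0.0429 Bond=2.8797
(1,1): Delta=0.0000 Bond=0.0000
V0=0.0104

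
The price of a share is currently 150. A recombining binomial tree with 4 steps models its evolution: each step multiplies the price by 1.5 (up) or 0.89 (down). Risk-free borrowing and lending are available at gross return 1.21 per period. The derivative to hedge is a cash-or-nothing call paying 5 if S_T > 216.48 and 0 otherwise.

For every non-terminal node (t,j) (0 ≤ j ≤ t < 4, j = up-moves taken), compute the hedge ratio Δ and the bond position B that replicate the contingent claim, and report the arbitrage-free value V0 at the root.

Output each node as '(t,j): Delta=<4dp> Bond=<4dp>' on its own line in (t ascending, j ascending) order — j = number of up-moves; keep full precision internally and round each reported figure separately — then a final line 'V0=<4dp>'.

(0,0): Delta=0.0110 Bond=0.0417
(1,0): Delta=0.0209 Bond=-1.2773
(1,1): Delta=0.0056 Bond=1.2538
(2,0): Delta=0.0299 Bond=-2.6138
(2,1): Delta=0.0161 Bond=-0.5773
(2,2): Delta=0.0000 Bond=3.4151
(3,0): Delta=0.0000 Bond=0.0000
(3,1): Delta=0.0460 Bond=-6.0290
(3,2): Delta=0.0000 Bond=4.1322
(3,3): Delta=0.0000 Bond=4.1322
V0=1.6875

Risk-neutral probability p* = (R−d)/(u−d) = (1.21−0.89)/(1.5−0.89) = 0.5246.
At expiry t=4: V(4,0)=0.0000, V(4,1)=0.0000, V(4,2)=5.0000, V(4,3)=5.0000, V(4,4)=5.0000
Node (3,0) S=105.7454: V=(p*·0.0000+(1−p*)·0.0000)/1.21=0.0000; Δ=(0.0000−0.0000)/(158.6180−94.1134)=0.0000; B=V−Δ·S=0.0000
Node (3,1) S=178.2225: V=(p*·5.0000+(1−p*)·0.0000)/1.21=2.1677; Δ=(5.0000−0.0000)/(267.3338−158.6180)=0.0460; B=V−Δ·S=-6.0290
Node (3,2) S=300.3750: V=(p*·5.0000+(1−p*)·5.0000)/1.21=4.1322; Δ=(5.0000−5.0000)/(450.5625−267.3338)=0.0000; B=V−Δ·S=4.1322
Node (3,3) S=506.2500: V=(p*·5.0000+(1−p*)·5.0000)/1.21=4.1322; Δ=(5.0000−5.0000)/(759.3750−450.5625)=0.0000; B=V−Δ·S=4.1322
Node (2,0) S=118.8150: V=(p*·2.1677+(1−p*)·0.0000)/1.21=0.9398; Δ=(2.1677−0.0000)/(178.2225−105.7454)=0.0299; B=V−Δ·S=-2.6138
Node (2,1) S=200.2500: V=(p*·4.1322+(1−p*)·2.1677)/1.21=2.6432; Δ=(4.1322−2.1677)/(300.3750−178.2225)=0.0161; B=V−Δ·S=-0.5773
Node (2,2) S=337.5000: V=(p*·4.1322+(1−p*)·4.1322)/1.21=3.4151; Δ=(4.1322−4.1322)/(506.2500−300.3750)=0.0000; B=V−Δ·S=3.4151
Node (1,0) S=133.5000: V=(p*·2.6432+(1−p*)·0.9398)/1.21=1.5152; Δ=(2.6432−0.9398)/(200.2500−118.8150)=0.0209; B=V−Δ·S=-1.2773
Node (1,1) S=225.0000: V=(p*·3.4151+(1−p*)·2.6432)/1.21=2.5191; Δ=(3.4151−2.6432)/(337.5000−200.2500)=0.0056; B=V−Δ·S=1.2538
Node (0,0) S=150.0000: V=(p*·2.5191+(1−p*)·1.5152)/1.21=1.6875; Δ=(2.5191−1.5152)/(225.0000−133.5000)=0.0110; B=V−Δ·S=0.0417
The time-0 hedge costs 1.6875, which is the no-arbitrage price.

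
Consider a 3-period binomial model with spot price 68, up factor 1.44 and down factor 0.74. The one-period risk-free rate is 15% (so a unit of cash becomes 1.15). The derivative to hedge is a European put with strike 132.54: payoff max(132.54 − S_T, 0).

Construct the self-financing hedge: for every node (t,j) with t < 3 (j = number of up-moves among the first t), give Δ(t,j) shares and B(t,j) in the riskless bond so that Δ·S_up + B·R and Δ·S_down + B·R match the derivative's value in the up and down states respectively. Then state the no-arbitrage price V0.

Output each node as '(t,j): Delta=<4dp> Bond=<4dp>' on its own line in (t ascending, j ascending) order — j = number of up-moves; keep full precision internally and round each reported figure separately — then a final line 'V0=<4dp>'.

Under the risk-neutral measure, an up-move has probability p* = (R−d)/(u−d) = 0.5857 and values discount at R = 1.15.
Terminal payoffs: V(3,0)=104.9848, V(3,1)=78.9190, V(3,2)=28.1964, V(3,3)=0.0000
  t=2,j=0: stock 37.2368 → up 53.6210 (V=78.9190), down 27.5552 (V=104.9848). Price 78.0154; hedge Δ=-1.0000, bond B=115.2522.
  t=2,j=1: stock 72.4608 → up 104.3436 (V=28.1964), down 53.6210 (V=78.9190). Price 42.7914; hedge Δ=-1.0000, bond B=115.2522.
  t=2,j=2: stock 141.0048 → up 203.0469 (V=0.0000), down 104.3436 (V=28.1964). Price 10.1577; hedge Δ=-0.2857, bond B=50.4384.
  t=1,j=0: stock 50.3200 → up 72.4608 (V=42.7914), down 37.2368 (V=78.0154). Price 49.8993; hedge Δ=-1.0000, bond B=100.2193.
  t=1,j=1: stock 97.9200 → up 141.0048 (V=10.1577), down 72.4608 (V=42.7914). Price 20.5890; hedge Δ=-0.4761, bond B=67.2085.
  t=0,j=0: stock 68.0000 → up 97.9200 (V=20.5890), down 50.3200 (V=49.8993). Price 28.4625; hedge Δ=-0.6158, bond B=70.3343.
Root portfolio cost Δ·68+B reproduces V0=28.4625.

(0,0): Delta=-0.6158 Bond=70.3343
(1,0): Delta=-1.0000 Bond=100.2193
(1,1): Delta=-0.4761 Bond=67.2085
(2,0): Delta=-1.0000 Bond=115.2522
(2,1): Delta=-1.0000 Bond=115.2522
(2,2): Delta=-0.2857 Bond=50.4384
V0=28.4625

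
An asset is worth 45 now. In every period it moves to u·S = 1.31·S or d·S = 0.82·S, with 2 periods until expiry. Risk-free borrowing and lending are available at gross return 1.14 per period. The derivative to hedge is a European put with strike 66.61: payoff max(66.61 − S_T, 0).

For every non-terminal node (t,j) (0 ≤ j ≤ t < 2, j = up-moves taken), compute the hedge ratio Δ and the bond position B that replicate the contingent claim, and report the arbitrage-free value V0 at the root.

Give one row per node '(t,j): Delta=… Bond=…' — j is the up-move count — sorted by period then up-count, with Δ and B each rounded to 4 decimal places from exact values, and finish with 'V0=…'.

(0,0): Delta=-0.7242 Bond=42.3281
(1,0): Delta=-1.0000 Bond=58.4298
(1,1): Delta=-0.6325 Bond=42.8482
V0=9.7376

The replicating-portfolio and risk-neutral prices coincide; use p* = (1.14−0.82)/(1.31−0.82) = 0.6531 for the latter.
At expiry t=2: V(2,0)=36.3520, V(2,1)=18.2710, V(2,2)=0.0000
  t=1,j=0: stock 36.9000 → up 48.3390 (V=18.2710), down 30.2580 (V=36.3520). Price 21.5298; hedge Δ=-1.0000, bond B=58.4298.
  t=1,j=1: stock 58.9500 → up 77.2245 (V=0.0000), down 48.3390 (V=18.2710). Price 5.5605; hedge Δ=-0.6325, bond B=42.8482.
  t=0,j=0: stock 45.0000 → up 58.9500 (V=5.5605), down 36.9000 (V=21.5298). Price 9.7376; hedge Δ=-0.7242, bond B=42.3281.
Self-financing check: at every node Δ·S+B equals the discounted successor values.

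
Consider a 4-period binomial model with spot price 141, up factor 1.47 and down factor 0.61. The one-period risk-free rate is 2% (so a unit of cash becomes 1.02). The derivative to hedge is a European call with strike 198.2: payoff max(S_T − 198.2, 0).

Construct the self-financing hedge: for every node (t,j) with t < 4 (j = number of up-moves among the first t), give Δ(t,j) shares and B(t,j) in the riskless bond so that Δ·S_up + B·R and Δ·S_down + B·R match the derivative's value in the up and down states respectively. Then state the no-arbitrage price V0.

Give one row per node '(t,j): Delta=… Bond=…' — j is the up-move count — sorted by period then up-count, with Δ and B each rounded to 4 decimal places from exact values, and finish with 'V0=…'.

The replicating-portfolio and risk-neutral prices coincide; use p* = (1.02−0.61)/(1.47−0.61) = 0.4767 for the latter.
Terminal payoffs: V(4,0)=0.0000, V(4,1)=0.0000, V(4,2)=0.0000, V(4,3)=75.0127, V(4,4)=460.1979
(3,0): S=32.0043. Δ = (V_up−V_dn)/(S_up−S_dn) = (0.0000−0.0000)/(47.0464−19.5226) = 0.0000. V = [p*·0.0000 + (1−p*)·0.0000]/1.02 = 0.0000. B = V − Δ·S = 0.0000.
(3,1): S=77.1252. Δ = (V_up−V_dn)/(S_up−S_dn) = (0.0000−0.0000)/(113.3740−47.0464) = 0.0000. V = [p*·0.0000 + (1−p*)·0.0000]/1.02 = 0.0000. B = V − Δ·S = 0.0000.
(3,2): S=185.8590. Δ = (V_up−V_dn)/(S_up−S_dn) = (75.0127−0.0000)/(273.2127−113.3740) = 0.4693. V = [p*·75.0127 + (1−p*)·0.0000]/1.02 = 35.0607. B = V − Δ·S = -52.1634.
(3,3): S=447.8897. Δ = (V_up−V_dn)/(S_up−S_dn) = (460.1979−75.0127)/(658.3979−273.2127) = 1.0000. V = [p*·460.1979 + (1−p*)·75.0127]/1.02 = 253.5760. B = V − Δ·S = -194.3137.
(2,0): S=52.4661. Δ = (V_up−V_dn)/(S_up−S_dn) = (0.0000−0.0000)/(77.1252−32.0043) = 0.0000. V = [p*·0.0000 + (1−p*)·0.0000]/1.02 = 0.0000. B = V − Δ·S = 0.0000.
(2,1): S=126.4347. Δ = (V_up−V_dn)/(S_up−S_dn) = (35.0607−0.0000)/(185.8590−77.1252) = 0.3224. V = [p*·35.0607 + (1−p*)·0.0000]/1.02 = 16.3872. B = V − Δ·S = -24.3810.
(2,2): S=304.6869. Δ = (V_up−V_dn)/(S_up−S_dn) = (253.5760−35.0607)/(447.8897−185.8590) = 0.8339. V = [p*·253.5760 + (1−p*)·35.0607]/1.02 = 136.5065. B = V − Δ·S = -117.5811.
(1,0): S=86.0100. Δ = (V_up−V_dn)/(S_up−S_dn) = (16.3872−0.0000)/(126.4347−52.4661) = 0.2215. V = [p*·16.3872 + (1−p*)·0.0000]/1.02 = 7.6593. B = V − Δ·S = -11.3956.
(1,1): S=207.2700. Δ = (V_up−V_dn)/(S_up−S_dn) = (136.5065−16.3872)/(304.6869−126.4347) = 0.6739. V = [p*·136.5065 + (1−p*)·16.3872]/1.02 = 72.2092. B = V − Δ·S = -67.4643.
(0,0): S=141.0000. Δ = (V_up−V_dn)/(S_up−S_dn) = (72.2092−7.6593)/(207.2700−86.0100) = 0.5323. V = [p*·72.2092 + (1−p*)·7.6593]/1.02 = 37.6795. B = V − Δ·S = -37.3785.
The time-0 hedge costs 37.6795, which is the no-arbitrage price.

(0,0): Delta=0.5323 Bond=-37.3785
(1,0): Delta=0.2215 Bond=-11.3956
(1,1): Delta=0.6739 Bond=-67.4643
(2,0): Delta=0.0000 Bond=0.0000
(2,1): Delta=0.3224 Bond=-24.3810
(2,2): Delta=0.8339 Bond=-117.5811
(3,0): Delta=0.0000 Bond=0.0000
(3,1): Delta=0.0000 Bond=0.0000
(3,2): Delta=0.4693 Bond=-52.1634
(3,3): Delta=1.0000 Bond=-194.3137
V0=37.6795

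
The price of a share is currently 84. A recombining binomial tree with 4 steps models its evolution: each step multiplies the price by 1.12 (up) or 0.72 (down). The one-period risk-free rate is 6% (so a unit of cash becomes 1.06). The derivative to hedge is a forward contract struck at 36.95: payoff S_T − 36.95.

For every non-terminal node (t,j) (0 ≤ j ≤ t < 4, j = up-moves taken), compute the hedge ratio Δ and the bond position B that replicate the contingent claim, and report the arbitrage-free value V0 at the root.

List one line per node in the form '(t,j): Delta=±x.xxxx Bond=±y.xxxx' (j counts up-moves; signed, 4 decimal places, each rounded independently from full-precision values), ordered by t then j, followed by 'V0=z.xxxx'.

No-arbitrage ⇒ martingale measure with p* = (R−d)/(u−d) = 0.8500.
At expiry t=4: V(4,0)=-14.3760, V(4,1)=-1.8348, V(4,2)=17.6736, V(4,3)=48.0200, V(4,4)=95.2256
  t=3,j=0: stock 31.3528 → up 35.1152 (V=-1.8348), down 22.5740 (V=-14.3760). Price -3.5057; hedge Δ=1.0000, bond B=-34.8585.
  t=3,j=1: stock 48.7711 → up 54.6236 (V=17.6736), down 35.1152 (V=-1.8348). Price 13.9126; hedge Δ=1.0000, bond B=-34.8585.
  t=3,j=2: stock 75.8661 → up 84.9700 (V=48.0200), down 54.6236 (V=17.6736). Price 41.0076; hedge Δ=1.0000, bond B=-34.8585.
  t=3,j=3: stock 118.0140 → up 132.1756 (V=95.2256), down 84.9700 (V=48.0200). Price 83.1555; hedge Δ=1.0000, bond B=-34.8585.
  t=2,j=0: stock 43.5456 → up 48.7711 (V=13.9126), down 31.3528 (V=-3.5057). Price 10.6602; hedge Δ=1.0000, bond B=-32.8854.
  t=2,j=1: stock 67.7376 → up 75.8661 (V=41.0076), down 48.7711 (V=13.9126). Price 34.8522; hedge Δ=1.0000, bond B=-32.8854.
  t=2,j=2: stock 105.3696 → up 118.0140 (V=83.1555), down 75.8661 (V=41.0076). Price 72.4842; hedge Δ=1.0000, bond B=-32.8854.
  t=1,j=0: stock 60.4800 → up 67.7376 (V=34.8522), down 43.5456 (V=10.6602). Price 29.4561; hedge Δ=1.0000, bond B=-31.0239.
  t=1,j=1: stock 94.0800 → up 105.3696 (V=72.4842), down 67.7376 (V=34.8522). Price 63.0561; hedge Δ=1.0000, bond B=-31.0239.
  t=0,j=0: stock 84.0000 → up 94.0800 (V=63.0561), down 60.4800 (V=29.4561). Price 54.7321; hedge Δ=1.0000, bond B=-29.2679.
The time-0 hedge costs 54.7321, which is the no-arbitrage price.

(0,0): Delta=1.0000 Bond=-29.2679
(1,0): Delta=1.0000 Bond=-31.0239
(1,1): Delta=1.0000 Bond=-31.0239
(2,0): Delta=1.0000 Bond=-32.8854
(2,1): Delta=1.0000 Bond=-32.8854
(2,2): Delta=1.0000 Bond=-32.8854
(3,0): Delta=1.0000 Bond=-34.8585
(3,1): Delta=1.0000 Bond=-34.8585
(3,2): Delta=1.0000 Bond=-34.8585
(3,3): Delta=1.0000 Bond=-34.8585
V0=54.7321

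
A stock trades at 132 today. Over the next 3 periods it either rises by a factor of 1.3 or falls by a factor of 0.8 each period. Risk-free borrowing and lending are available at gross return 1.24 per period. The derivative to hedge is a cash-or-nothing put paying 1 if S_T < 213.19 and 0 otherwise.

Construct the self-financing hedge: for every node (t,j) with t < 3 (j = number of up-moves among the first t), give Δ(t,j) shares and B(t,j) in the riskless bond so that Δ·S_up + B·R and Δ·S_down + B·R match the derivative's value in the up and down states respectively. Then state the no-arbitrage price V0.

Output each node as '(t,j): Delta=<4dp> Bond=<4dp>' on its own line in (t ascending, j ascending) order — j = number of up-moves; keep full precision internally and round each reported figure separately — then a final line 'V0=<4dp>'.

The replicating-portfolio and risk-neutral prices coincide; use p* = (1.24−0.8)/(1.3−0.8) = 0.8800 for the latter.
Payoff layer (t=3): V(3,0)=1.0000, V(3,1)=1.0000, V(3,2)=1.0000, V(3,3)=0.0000
(2,0): S=84.4800. Δ = (V_up−V_dn)/(S_up−S_dn) = (1.0000−1.0000)/(109.8240−67.5840) = 0.0000. V = [p*·1.0000 + (1−p*)·1.0000]/1.24 = 0.8065. B = V − Δ·S = 0.8065.
(2,1): S=137.2800. Δ = (V_up−V_dn)/(S_up−S_dn) = (1.0000−1.0000)/(178.4640−109.8240) = 0.0000. V = [p*·1.0000 + (1−p*)·1.0000]/1.24 = 0.8065. B = V − Δ·S = 0.8065.
(2,2): S=223.0800. Δ = (V_up−V_dn)/(S_up−S_dn) = (0.0000−1.0000)/(290.0040−178.4640) = -0.0090. V = [p*·0.0000 + (1−p*)·1.0000]/1.24 = 0.0968. B = V − Δ·S = 2.0968.
(1,0): S=105.6000. Δ = (V_up−V_dn)/(S_up−S_dn) = (0.8065−0.8065)/(137.2800−84.4800) = 0.0000. V = [p*·0.8065 + (1−p*)·0.8065]/1.24 = 0.6504. B = V − Δ·S = 0.6504.
(1,1): S=171.6000. Δ = (V_up−V_dn)/(S_up−S_dn) = (0.0968−0.8065)/(223.0800−137.2800) = -0.0083. V = [p*·0.0968 + (1−p*)·0.8065]/1.24 = 0.1467. B = V − Δ·S = 1.5661.
(0,0): S=132.0000. Δ = (V_up−V_dn)/(S_up−S_dn) = (0.1467−0.6504)/(171.6000−105.6000) = -0.0076. V = [p*·0.1467 + (1−p*)·0.6504]/1.24 = 0.1671. B = V − Δ·S = 1.1743.
The time-0 hedge costs 0.1671, which is the no-arbitrage price.

(0,0): Delta=-0.0076 Bond=1.1743
(1,0): Delta=0.0000 Bond=0.6504
(1,1): Delta=-0.0083 Bond=1.5661
(2,0): Delta=0.0000 Bond=0.8065
(2,1): Delta=0.0000 Bond=0.8065
(2,2): Delta=-0.0090 Bond=2.0968
V0=0.1671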